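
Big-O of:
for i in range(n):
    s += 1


Per nesting level: O(n) = O(n)
Complexity: O(n)


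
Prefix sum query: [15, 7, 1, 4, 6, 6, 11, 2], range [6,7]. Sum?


Prefix sums: [0, 15, 22, 23, 27, 33, 39, 50, 52]
Sum[6..7] = prefix[8] - prefix[6] = 52 - 39 = 13


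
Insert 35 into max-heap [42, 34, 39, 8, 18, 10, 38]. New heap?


Append 35: [42, 34, 39, 8, 18, 10, 38, 35]
Bubble up: swap idx 7(35) with idx 3(8); swap idx 3(35) with idx 1(34)
Result: [42, 35, 39, 34, 18, 10, 38, 8]


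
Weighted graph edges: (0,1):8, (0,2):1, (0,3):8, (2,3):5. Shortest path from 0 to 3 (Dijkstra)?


Dijkstra from 0:
Distances: {0: 0, 1: 8, 2: 1, 3: 6}
Shortest distance to 3 = 6, path = [0, 2, 3]


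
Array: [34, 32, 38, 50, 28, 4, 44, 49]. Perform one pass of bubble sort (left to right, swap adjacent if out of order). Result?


After one pass: [32, 34, 38, 28, 4, 44, 49, 50]


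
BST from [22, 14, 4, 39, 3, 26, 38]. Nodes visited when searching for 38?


BST root = 22
Search for 38: compare at each node
Path: [22, 39, 26, 38]


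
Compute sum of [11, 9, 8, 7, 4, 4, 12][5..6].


Prefix sums: [0, 11, 20, 28, 35, 39, 43, 55]
Sum[5..6] = prefix[7] - prefix[5] = 55 - 39 = 16


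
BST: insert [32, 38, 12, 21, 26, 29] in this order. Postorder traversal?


Root = 32; build tree by BST insertion.
Postorder traversal: [29, 26, 21, 12, 38, 32]


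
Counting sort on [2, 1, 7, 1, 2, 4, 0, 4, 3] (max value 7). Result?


Count array: [1, 2, 2, 1, 2, 0, 0, 1]
Reconstruct: [0, 1, 1, 2, 2, 3, 4, 4, 7]


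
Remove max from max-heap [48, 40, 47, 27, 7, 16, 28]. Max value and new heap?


Max = 48
Replace root with last, heapify down
Resulting heap: [47, 40, 28, 27, 7, 16]


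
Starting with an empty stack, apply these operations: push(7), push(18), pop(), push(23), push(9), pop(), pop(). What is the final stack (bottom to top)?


push(7) -> [7]
push(18) -> [7, 18]
pop() returns 18 -> [7]
push(23) -> [7, 23]
push(9) -> [7, 23, 9]
pop() returns 9 -> [7, 23]
pop() returns 23 -> [7]
Final stack (bottom to top): [7]


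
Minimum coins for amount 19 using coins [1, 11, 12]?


dp[0]=0; dp[i]=1+min(dp[i-c] for c in coins)
...dp[14]=3, dp[15]=4, dp[16]=5, dp[17]=6, dp[18]=7, dp[19]=8
Minimum coins for 19 = 8


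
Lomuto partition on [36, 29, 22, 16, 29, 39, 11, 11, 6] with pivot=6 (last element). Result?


Elements <= 6 go left of pivot.
Result: [6, 29, 22, 16, 29, 39, 11, 11, 36], pivot at index 0


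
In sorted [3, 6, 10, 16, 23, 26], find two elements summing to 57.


Two pointers: lo=0, hi=5
No pair sums to 57


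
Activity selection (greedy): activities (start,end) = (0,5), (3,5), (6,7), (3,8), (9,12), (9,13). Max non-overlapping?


Greedy: pick earliest-ending, then skip overlaps.
Selected (3 activities): [(0, 5), (6, 7), (9, 12)]


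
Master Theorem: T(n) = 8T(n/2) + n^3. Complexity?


a=8, b=2, c=3. log_2(8)=3 = c=3. Case 2: O(n^c log n) = O(n^3 log n)
Complexity: O(n^3 log n)


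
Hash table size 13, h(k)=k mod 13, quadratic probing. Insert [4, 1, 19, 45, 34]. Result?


Insertions: 4->slot 4; 1->slot 1; 19->slot 6; 45->slot 7; 34->slot 8
Table: [None, 1, None, None, 4, None, 19, 45, 34, None, None, None, None]


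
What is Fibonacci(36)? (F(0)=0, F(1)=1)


F(n)=F(n-1)+F(n-2)
...F(34)=5702887, F(35)=9227465, F(36)=14930352


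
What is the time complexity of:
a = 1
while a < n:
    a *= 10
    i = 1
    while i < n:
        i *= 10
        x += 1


Per nesting level: O(log n) * O(log n) = O((log n)^2)
Complexity: O((log n)^2)


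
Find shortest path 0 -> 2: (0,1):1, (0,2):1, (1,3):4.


Dijkstra from 0:
Distances: {0: 0, 1: 1, 2: 1, 3: 5}
Shortest distance to 2 = 1, path = [0, 2]


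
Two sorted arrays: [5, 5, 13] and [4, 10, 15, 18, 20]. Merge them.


Compare heads, take smaller each step.
Merged: [4, 5, 5, 10, 13, 15, 18, 20]


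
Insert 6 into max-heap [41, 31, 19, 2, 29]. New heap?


Append 6: [41, 31, 19, 2, 29, 6]
Bubble up: no swaps needed
Result: [41, 31, 19, 2, 29, 6]


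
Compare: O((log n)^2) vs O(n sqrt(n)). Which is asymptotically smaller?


polylogarithmic grows slower than n^1.5
O((log n)^2) is asymptotically smaller; O(n sqrt(n)) grows faster


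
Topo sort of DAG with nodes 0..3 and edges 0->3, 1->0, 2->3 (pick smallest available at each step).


Kahn's algorithm, process smallest node first
Order: [1, 0, 2, 3]


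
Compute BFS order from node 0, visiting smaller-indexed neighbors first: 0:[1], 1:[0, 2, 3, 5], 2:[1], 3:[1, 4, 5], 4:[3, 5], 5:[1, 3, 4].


BFS queue: start with [0]
Visit order: [0, 1, 2, 3, 5, 4]


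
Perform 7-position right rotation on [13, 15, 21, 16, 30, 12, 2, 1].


Right rotate by 7: [15, 21, 16, 30, 12, 2, 1, 13]


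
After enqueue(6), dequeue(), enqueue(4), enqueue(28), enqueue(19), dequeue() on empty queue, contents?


enqueue(6) -> [6]
dequeue() returns 6 -> []
enqueue(4) -> [4]
enqueue(28) -> [4, 28]
enqueue(19) -> [4, 28, 19]
dequeue() returns 4 -> [28, 19]
Final queue (front to back): [28, 19]


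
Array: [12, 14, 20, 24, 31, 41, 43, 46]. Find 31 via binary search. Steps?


Search for 31:
[0,7] mid=3 arr[3]=24
[4,7] mid=5 arr[5]=41
[4,4] mid=4 arr[4]=31
Total: 3 comparisons


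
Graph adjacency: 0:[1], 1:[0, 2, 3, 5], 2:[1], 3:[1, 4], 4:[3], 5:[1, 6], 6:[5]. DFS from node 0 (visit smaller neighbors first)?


DFS stack-based: start with [0]
Visit order: [0, 1, 2, 3, 4, 5, 6]


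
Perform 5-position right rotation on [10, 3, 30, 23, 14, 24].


Right rotate by 5: [3, 30, 23, 14, 24, 10]


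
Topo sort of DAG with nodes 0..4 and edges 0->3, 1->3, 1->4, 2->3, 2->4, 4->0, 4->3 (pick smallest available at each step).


Kahn's algorithm, process smallest node first
Order: [1, 2, 4, 0, 3]


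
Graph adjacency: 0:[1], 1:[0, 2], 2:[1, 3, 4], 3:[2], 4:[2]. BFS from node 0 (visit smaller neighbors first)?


BFS queue: start with [0]
Visit order: [0, 1, 2, 3, 4]


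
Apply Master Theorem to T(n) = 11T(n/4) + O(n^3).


a=11, b=4, c=3. log_4(11)=1.730 < c=3. Case 3: O(n^c) = O(n^3)
Complexity: O(n^3)


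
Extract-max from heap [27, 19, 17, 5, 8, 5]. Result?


Max = 27
Replace root with last, heapify down
Resulting heap: [19, 8, 17, 5, 5]


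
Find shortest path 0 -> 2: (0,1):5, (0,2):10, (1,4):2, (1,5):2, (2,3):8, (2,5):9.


Dijkstra from 0:
Distances: {0: 0, 1: 5, 2: 10, 3: 18, 4: 7, 5: 7}
Shortest distance to 2 = 10, path = [0, 2]


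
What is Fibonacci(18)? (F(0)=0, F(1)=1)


F(n)=F(n-1)+F(n-2)
...F(16)=987, F(17)=1597, F(18)=2584


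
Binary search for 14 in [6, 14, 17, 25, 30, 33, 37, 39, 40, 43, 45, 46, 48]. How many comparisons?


Search for 14:
[0,12] mid=6 arr[6]=37
[0,5] mid=2 arr[2]=17
[0,1] mid=0 arr[0]=6
[1,1] mid=1 arr[1]=14
Total: 4 comparisons


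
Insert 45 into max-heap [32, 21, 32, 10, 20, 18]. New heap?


Append 45: [32, 21, 32, 10, 20, 18, 45]
Bubble up: swap idx 6(45) with idx 2(32); swap idx 2(45) with idx 0(32)
Result: [45, 21, 32, 10, 20, 18, 32]


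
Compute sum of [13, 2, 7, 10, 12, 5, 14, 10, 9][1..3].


Prefix sums: [0, 13, 15, 22, 32, 44, 49, 63, 73, 82]
Sum[1..3] = prefix[4] - prefix[1] = 32 - 13 = 19


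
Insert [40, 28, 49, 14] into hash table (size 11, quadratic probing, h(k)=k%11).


Insertions: 40->slot 7; 28->slot 6; 49->slot 5; 14->slot 3
Table: [None, None, None, 14, None, 49, 28, 40, None, None, None]


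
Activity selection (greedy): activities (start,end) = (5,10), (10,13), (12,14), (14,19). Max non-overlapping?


Greedy: pick earliest-ending, then skip overlaps.
Selected (3 activities): [(5, 10), (10, 13), (14, 19)]


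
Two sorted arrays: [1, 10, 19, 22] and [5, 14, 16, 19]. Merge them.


Compare heads, take smaller each step.
Merged: [1, 5, 10, 14, 16, 19, 19, 22]


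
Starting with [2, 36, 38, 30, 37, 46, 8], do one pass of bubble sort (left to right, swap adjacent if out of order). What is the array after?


After one pass: [2, 36, 30, 37, 38, 8, 46]


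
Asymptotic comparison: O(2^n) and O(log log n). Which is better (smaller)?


double-logarithmic grows slower than exponential
O(log log n) is asymptotically smaller; O(2^n) grows faster


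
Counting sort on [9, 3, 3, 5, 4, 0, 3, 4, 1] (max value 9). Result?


Count array: [1, 1, 0, 3, 2, 1, 0, 0, 0, 1]
Reconstruct: [0, 1, 3, 3, 3, 4, 4, 5, 9]


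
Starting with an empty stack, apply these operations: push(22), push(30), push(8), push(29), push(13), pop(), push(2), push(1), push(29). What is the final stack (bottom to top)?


push(22) -> [22]
push(30) -> [22, 30]
push(8) -> [22, 30, 8]
push(29) -> [22, 30, 8, 29]
push(13) -> [22, 30, 8, 29, 13]
pop() returns 13 -> [22, 30, 8, 29]
push(2) -> [22, 30, 8, 29, 2]
push(1) -> [22, 30, 8, 29, 2, 1]
push(29) -> [22, 30, 8, 29, 2, 1, 29]
Final stack (bottom to top): [22, 30, 8, 29, 2, 1, 29]


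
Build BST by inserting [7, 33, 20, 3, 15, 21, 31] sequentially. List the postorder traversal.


Root = 7; build tree by BST insertion.
Postorder traversal: [3, 15, 31, 21, 20, 33, 7]


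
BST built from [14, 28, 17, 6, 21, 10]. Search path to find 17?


BST root = 14
Search for 17: compare at each node
Path: [14, 28, 17]


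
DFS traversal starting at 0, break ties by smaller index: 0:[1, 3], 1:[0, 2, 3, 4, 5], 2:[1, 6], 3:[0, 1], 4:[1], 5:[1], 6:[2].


DFS stack-based: start with [0]
Visit order: [0, 1, 2, 6, 3, 4, 5]


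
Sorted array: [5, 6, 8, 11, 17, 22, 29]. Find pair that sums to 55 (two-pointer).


Two pointers: lo=0, hi=6
No pair sums to 55


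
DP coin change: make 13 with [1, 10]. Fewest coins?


dp[0]=0; dp[i]=1+min(dp[i-c] for c in coins)
...dp[8]=8, dp[9]=9, dp[10]=1, dp[11]=2, dp[12]=3, dp[13]=4
Minimum coins for 13 = 4


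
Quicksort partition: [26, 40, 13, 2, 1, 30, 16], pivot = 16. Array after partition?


Elements <= 16 go left of pivot.
Result: [13, 2, 1, 16, 26, 30, 40], pivot at index 3


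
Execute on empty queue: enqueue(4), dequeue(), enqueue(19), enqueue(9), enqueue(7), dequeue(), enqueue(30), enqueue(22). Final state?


enqueue(4) -> [4]
dequeue() returns 4 -> []
enqueue(19) -> [19]
enqueue(9) -> [19, 9]
enqueue(7) -> [19, 9, 7]
dequeue() returns 19 -> [9, 7]
enqueue(30) -> [9, 7, 30]
enqueue(22) -> [9, 7, 30, 22]
Final queue (front to back): [9, 7, 30, 22]


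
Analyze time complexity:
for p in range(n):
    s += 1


Per nesting level: O(n) = O(n)
Complexity: O(n)


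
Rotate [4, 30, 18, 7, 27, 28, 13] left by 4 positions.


Left rotate by 4: [27, 28, 13, 4, 30, 18, 7]


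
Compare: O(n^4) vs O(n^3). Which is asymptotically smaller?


cubic grows slower than quartic
O(n^3) is asymptotically smaller; O(n^4) grows faster


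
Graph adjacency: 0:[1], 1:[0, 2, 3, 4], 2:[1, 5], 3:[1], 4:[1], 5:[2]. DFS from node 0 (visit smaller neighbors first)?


DFS stack-based: start with [0]
Visit order: [0, 1, 2, 5, 3, 4]


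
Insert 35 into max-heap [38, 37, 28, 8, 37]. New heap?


Append 35: [38, 37, 28, 8, 37, 35]
Bubble up: swap idx 5(35) with idx 2(28)
Result: [38, 37, 35, 8, 37, 28]


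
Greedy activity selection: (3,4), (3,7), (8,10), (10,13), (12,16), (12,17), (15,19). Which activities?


Greedy: pick earliest-ending, then skip overlaps.
Selected (4 activities): [(3, 4), (8, 10), (10, 13), (15, 19)]


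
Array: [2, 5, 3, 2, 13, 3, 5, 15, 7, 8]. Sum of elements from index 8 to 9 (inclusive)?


Prefix sums: [0, 2, 7, 10, 12, 25, 28, 33, 48, 55, 63]
Sum[8..9] = prefix[10] - prefix[8] = 63 - 48 = 15


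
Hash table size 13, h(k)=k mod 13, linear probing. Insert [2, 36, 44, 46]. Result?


Insertions: 2->slot 2; 36->slot 10; 44->slot 5; 46->slot 7
Table: [None, None, 2, None, None, 44, None, 46, None, None, 36, None, None]


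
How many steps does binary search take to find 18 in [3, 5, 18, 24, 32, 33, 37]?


Search for 18:
[0,6] mid=3 arr[3]=24
[0,2] mid=1 arr[1]=5
[2,2] mid=2 arr[2]=18
Total: 3 comparisons


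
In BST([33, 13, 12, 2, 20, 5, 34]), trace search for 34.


BST root = 33
Search for 34: compare at each node
Path: [33, 34]


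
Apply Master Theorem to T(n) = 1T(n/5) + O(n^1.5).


a=1, b=5, c=1.5. log_5(1)=0 < c=1.5. Case 3: O(n^c) = O(n^1.500)
Complexity: O(n^1.500)


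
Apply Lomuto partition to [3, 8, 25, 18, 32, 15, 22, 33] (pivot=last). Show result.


Elements <= 33 go left of pivot.
Result: [3, 8, 25, 18, 32, 15, 22, 33], pivot at index 7


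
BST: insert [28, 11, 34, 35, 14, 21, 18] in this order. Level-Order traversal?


Root = 28; build tree by BST insertion.
Level-Order traversal: [28, 11, 34, 14, 35, 21, 18]


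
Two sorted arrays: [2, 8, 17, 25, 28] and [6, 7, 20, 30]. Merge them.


Compare heads, take smaller each step.
Merged: [2, 6, 7, 8, 17, 20, 25, 28, 30]


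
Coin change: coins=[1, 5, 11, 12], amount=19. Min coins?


dp[0]=0; dp[i]=1+min(dp[i-c] for c in coins)
...dp[14]=3, dp[15]=3, dp[16]=2, dp[17]=2, dp[18]=3, dp[19]=4
Minimum coins for 19 = 4


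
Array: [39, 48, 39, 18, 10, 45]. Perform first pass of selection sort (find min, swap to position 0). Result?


After one pass: [10, 48, 39, 18, 39, 45]


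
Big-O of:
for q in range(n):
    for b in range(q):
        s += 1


Per nesting level: O(n) * O(n) [triangular over q] = O(n^2)
Complexity: O(n^2)


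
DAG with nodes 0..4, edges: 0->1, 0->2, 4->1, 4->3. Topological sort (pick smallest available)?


Kahn's algorithm, process smallest node first
Order: [0, 2, 4, 1, 3]


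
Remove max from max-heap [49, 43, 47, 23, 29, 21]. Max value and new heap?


Max = 49
Replace root with last, heapify down
Resulting heap: [47, 43, 21, 23, 29]


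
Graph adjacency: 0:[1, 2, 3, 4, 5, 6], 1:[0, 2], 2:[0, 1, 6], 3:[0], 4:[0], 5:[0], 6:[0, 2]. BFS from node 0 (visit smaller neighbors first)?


BFS queue: start with [0]
Visit order: [0, 1, 2, 3, 4, 5, 6]


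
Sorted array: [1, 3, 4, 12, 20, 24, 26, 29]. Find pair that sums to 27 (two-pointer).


Two pointers: lo=0, hi=7
Found pair: (1, 26) summing to 27


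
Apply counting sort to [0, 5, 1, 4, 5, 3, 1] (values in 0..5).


Count array: [1, 2, 0, 1, 1, 2]
Reconstruct: [0, 1, 1, 3, 4, 5, 5]


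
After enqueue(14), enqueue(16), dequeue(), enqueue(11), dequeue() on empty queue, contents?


enqueue(14) -> [14]
enqueue(16) -> [14, 16]
dequeue() returns 14 -> [16]
enqueue(11) -> [16, 11]
dequeue() returns 16 -> [11]
Final queue (front to back): [11]


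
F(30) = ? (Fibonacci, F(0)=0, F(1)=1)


F(n)=F(n-1)+F(n-2)
...F(28)=317811, F(29)=514229, F(30)=832040


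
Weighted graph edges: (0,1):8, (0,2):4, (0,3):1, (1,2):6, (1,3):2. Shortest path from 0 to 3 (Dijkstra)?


Dijkstra from 0:
Distances: {0: 0, 1: 3, 2: 4, 3: 1}
Shortest distance to 3 = 1, path = [0, 3]


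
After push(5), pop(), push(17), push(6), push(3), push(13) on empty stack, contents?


push(5) -> [5]
pop() returns 5 -> []
push(17) -> [17]
push(6) -> [17, 6]
push(3) -> [17, 6, 3]
push(13) -> [17, 6, 3, 13]
Final stack (bottom to top): [17, 6, 3, 13]


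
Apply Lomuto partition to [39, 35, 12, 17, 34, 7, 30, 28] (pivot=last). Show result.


Elements <= 28 go left of pivot.
Result: [12, 17, 7, 28, 34, 39, 30, 35], pivot at index 3


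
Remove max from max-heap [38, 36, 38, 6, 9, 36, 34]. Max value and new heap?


Max = 38
Replace root with last, heapify down
Resulting heap: [38, 36, 36, 6, 9, 34]


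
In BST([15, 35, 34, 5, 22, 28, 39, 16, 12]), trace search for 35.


BST root = 15
Search for 35: compare at each node
Path: [15, 35]


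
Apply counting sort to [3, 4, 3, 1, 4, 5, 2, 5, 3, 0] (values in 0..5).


Count array: [1, 1, 1, 3, 2, 2]
Reconstruct: [0, 1, 2, 3, 3, 3, 4, 4, 5, 5]


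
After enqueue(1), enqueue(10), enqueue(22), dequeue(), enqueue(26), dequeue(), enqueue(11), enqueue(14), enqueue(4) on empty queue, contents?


enqueue(1) -> [1]
enqueue(10) -> [1, 10]
enqueue(22) -> [1, 10, 22]
dequeue() returns 1 -> [10, 22]
enqueue(26) -> [10, 22, 26]
dequeue() returns 10 -> [22, 26]
enqueue(11) -> [22, 26, 11]
enqueue(14) -> [22, 26, 11, 14]
enqueue(4) -> [22, 26, 11, 14, 4]
Final queue (front to back): [22, 26, 11, 14, 4]


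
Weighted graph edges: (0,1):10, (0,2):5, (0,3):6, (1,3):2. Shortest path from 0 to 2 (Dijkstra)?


Dijkstra from 0:
Distances: {0: 0, 1: 8, 2: 5, 3: 6}
Shortest distance to 2 = 5, path = [0, 2]


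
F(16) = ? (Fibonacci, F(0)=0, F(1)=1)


F(n)=F(n-1)+F(n-2)
...F(14)=377, F(15)=610, F(16)=987


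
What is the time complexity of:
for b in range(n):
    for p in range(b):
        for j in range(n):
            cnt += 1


Per nesting level: O(n) * O(n) [triangular over b] * O(n) = O(n^3)
Complexity: O(n^3)


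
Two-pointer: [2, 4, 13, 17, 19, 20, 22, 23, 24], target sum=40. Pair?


Two pointers: lo=0, hi=8
Found pair: (17, 23) summing to 40


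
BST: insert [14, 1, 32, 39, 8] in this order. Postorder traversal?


Root = 14; build tree by BST insertion.
Postorder traversal: [8, 1, 39, 32, 14]


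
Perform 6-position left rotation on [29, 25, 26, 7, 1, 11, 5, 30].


Left rotate by 6: [5, 30, 29, 25, 26, 7, 1, 11]


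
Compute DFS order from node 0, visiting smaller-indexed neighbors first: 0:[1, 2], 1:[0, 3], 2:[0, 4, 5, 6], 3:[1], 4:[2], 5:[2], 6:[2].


DFS stack-based: start with [0]
Visit order: [0, 1, 3, 2, 4, 5, 6]


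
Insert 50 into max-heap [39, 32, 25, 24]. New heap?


Append 50: [39, 32, 25, 24, 50]
Bubble up: swap idx 4(50) with idx 1(32); swap idx 1(50) with idx 0(39)
Result: [50, 39, 25, 24, 32]


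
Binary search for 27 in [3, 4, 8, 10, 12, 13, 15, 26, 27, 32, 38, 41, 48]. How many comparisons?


Search for 27:
[0,12] mid=6 arr[6]=15
[7,12] mid=9 arr[9]=32
[7,8] mid=7 arr[7]=26
[8,8] mid=8 arr[8]=27
Total: 4 comparisons


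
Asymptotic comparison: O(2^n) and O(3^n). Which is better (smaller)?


exponential grows slower than exponential (base 3)
O(2^n) is asymptotically smaller; O(3^n) grows faster


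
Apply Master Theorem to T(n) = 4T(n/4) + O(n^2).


a=4, b=4, c=2. log_4(4)=1 < c=2. Case 3: O(n^c) = O(n^2)
Complexity: O(n^2)


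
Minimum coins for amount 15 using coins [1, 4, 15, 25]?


dp[0]=0; dp[i]=1+min(dp[i-c] for c in coins)
...dp[10]=4, dp[11]=5, dp[12]=3, dp[13]=4, dp[14]=5, dp[15]=1
Minimum coins for 15 = 1


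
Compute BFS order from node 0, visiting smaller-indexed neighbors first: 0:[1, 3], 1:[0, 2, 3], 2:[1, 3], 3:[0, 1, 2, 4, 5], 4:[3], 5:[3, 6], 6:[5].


BFS queue: start with [0]
Visit order: [0, 1, 3, 2, 4, 5, 6]


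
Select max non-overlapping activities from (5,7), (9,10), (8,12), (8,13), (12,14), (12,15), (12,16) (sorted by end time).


Greedy: pick earliest-ending, then skip overlaps.
Selected (3 activities): [(5, 7), (9, 10), (12, 14)]


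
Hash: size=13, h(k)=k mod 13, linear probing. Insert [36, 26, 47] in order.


Insertions: 36->slot 10; 26->slot 0; 47->slot 8
Table: [26, None, None, None, None, None, None, None, 47, None, 36, None, None]


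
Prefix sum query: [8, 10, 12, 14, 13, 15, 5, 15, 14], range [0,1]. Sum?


Prefix sums: [0, 8, 18, 30, 44, 57, 72, 77, 92, 106]
Sum[0..1] = prefix[2] - prefix[0] = 18 - 0 = 18


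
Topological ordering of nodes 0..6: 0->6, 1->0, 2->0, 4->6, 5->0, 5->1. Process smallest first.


Kahn's algorithm, process smallest node first
Order: [2, 3, 4, 5, 1, 0, 6]


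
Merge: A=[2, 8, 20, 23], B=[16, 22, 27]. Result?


Compare heads, take smaller each step.
Merged: [2, 8, 16, 20, 22, 23, 27]


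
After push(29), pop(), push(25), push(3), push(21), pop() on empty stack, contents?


push(29) -> [29]
pop() returns 29 -> []
push(25) -> [25]
push(3) -> [25, 3]
push(21) -> [25, 3, 21]
pop() returns 21 -> [25, 3]
Final stack (bottom to top): [25, 3]


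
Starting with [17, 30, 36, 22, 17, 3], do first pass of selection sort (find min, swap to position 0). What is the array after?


After one pass: [3, 30, 36, 22, 17, 17]


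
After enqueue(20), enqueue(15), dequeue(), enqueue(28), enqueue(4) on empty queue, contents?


enqueue(20) -> [20]
enqueue(15) -> [20, 15]
dequeue() returns 20 -> [15]
enqueue(28) -> [15, 28]
enqueue(4) -> [15, 28, 4]
Final queue (front to back): [15, 28, 4]


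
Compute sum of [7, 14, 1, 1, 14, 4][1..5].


Prefix sums: [0, 7, 21, 22, 23, 37, 41]
Sum[1..5] = prefix[6] - prefix[1] = 41 - 7 = 34


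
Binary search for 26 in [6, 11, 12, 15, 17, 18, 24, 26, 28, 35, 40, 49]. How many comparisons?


Search for 26:
[0,11] mid=5 arr[5]=18
[6,11] mid=8 arr[8]=28
[6,7] mid=6 arr[6]=24
[7,7] mid=7 arr[7]=26
Total: 4 comparisons


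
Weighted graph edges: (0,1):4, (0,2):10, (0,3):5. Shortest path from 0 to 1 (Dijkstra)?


Dijkstra from 0:
Distances: {0: 0, 1: 4, 2: 10, 3: 5}
Shortest distance to 1 = 4, path = [0, 1]


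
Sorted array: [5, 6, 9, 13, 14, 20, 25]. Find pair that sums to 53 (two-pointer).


Two pointers: lo=0, hi=6
No pair sums to 53


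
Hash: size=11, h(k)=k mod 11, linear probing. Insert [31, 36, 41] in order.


Insertions: 31->slot 9; 36->slot 3; 41->slot 8
Table: [None, None, None, 36, None, None, None, None, 41, 31, None]


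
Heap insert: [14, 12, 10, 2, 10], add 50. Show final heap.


Append 50: [14, 12, 10, 2, 10, 50]
Bubble up: swap idx 5(50) with idx 2(10); swap idx 2(50) with idx 0(14)
Result: [50, 12, 14, 2, 10, 10]


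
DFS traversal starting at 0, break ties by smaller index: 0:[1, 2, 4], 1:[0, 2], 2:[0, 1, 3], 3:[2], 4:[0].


DFS stack-based: start with [0]
Visit order: [0, 1, 2, 3, 4]


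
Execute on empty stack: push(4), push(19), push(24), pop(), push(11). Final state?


push(4) -> [4]
push(19) -> [4, 19]
push(24) -> [4, 19, 24]
pop() returns 24 -> [4, 19]
push(11) -> [4, 19, 11]
Final stack (bottom to top): [4, 19, 11]


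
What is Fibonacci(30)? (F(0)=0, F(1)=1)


F(n)=F(n-1)+F(n-2)
...F(28)=317811, F(29)=514229, F(30)=832040


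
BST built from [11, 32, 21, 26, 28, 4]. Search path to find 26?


BST root = 11
Search for 26: compare at each node
Path: [11, 32, 21, 26]


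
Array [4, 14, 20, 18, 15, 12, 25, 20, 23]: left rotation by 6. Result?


Left rotate by 6: [25, 20, 23, 4, 14, 20, 18, 15, 12]


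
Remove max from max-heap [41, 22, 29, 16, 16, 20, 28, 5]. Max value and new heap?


Max = 41
Replace root with last, heapify down
Resulting heap: [29, 22, 28, 16, 16, 20, 5]


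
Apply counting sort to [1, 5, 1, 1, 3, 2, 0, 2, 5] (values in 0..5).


Count array: [1, 3, 2, 1, 0, 2]
Reconstruct: [0, 1, 1, 1, 2, 2, 3, 5, 5]


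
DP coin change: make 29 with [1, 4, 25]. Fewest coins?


dp[0]=0; dp[i]=1+min(dp[i-c] for c in coins)
...dp[24]=6, dp[25]=1, dp[26]=2, dp[27]=3, dp[28]=4, dp[29]=2
Minimum coins for 29 = 2


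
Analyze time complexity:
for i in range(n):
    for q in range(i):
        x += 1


Per nesting level: O(n) * O(n) [triangular over i] = O(n^2)
Complexity: O(n^2)


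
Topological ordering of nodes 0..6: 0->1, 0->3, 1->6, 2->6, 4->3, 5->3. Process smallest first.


Kahn's algorithm, process smallest node first
Order: [0, 1, 2, 4, 5, 3, 6]


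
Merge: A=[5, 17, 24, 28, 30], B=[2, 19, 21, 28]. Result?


Compare heads, take smaller each step.
Merged: [2, 5, 17, 19, 21, 24, 28, 28, 30]


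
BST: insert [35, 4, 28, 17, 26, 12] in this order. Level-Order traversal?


Root = 35; build tree by BST insertion.
Level-Order traversal: [35, 4, 28, 17, 12, 26]


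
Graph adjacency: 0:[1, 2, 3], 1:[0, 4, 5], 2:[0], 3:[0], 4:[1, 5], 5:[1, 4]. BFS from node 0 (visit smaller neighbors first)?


BFS queue: start with [0]
Visit order: [0, 1, 2, 3, 4, 5]


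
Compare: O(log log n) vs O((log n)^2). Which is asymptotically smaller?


double-logarithmic grows slower than polylogarithmic
O(log log n) is asymptotically smaller; O((log n)^2) grows faster


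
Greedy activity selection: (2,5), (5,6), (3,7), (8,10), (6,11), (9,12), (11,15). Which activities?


Greedy: pick earliest-ending, then skip overlaps.
Selected (4 activities): [(2, 5), (5, 6), (8, 10), (11, 15)]


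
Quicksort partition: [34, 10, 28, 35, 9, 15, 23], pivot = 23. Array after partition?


Elements <= 23 go left of pivot.
Result: [10, 9, 15, 23, 34, 28, 35], pivot at index 3


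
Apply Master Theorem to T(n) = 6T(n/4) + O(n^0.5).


a=6, b=4, c=0.5. log_4(6)=1.292 > c=0.5. Case 1: O(n^log_b(a)) = O(n^1.292)
Complexity: O(n^1.292)


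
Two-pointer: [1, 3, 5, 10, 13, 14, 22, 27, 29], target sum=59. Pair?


Two pointers: lo=0, hi=8
No pair sums to 59


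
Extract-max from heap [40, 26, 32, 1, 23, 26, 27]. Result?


Max = 40
Replace root with last, heapify down
Resulting heap: [32, 26, 27, 1, 23, 26]


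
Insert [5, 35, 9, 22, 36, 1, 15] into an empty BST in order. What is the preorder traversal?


Root = 5; build tree by BST insertion.
Preorder traversal: [5, 1, 35, 9, 22, 15, 36]


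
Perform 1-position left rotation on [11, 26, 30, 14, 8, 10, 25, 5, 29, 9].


Left rotate by 1: [26, 30, 14, 8, 10, 25, 5, 29, 9, 11]


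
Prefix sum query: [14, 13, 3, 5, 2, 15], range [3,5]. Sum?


Prefix sums: [0, 14, 27, 30, 35, 37, 52]
Sum[3..5] = prefix[6] - prefix[3] = 52 - 30 = 22


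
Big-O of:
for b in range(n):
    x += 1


Per nesting level: O(n) = O(n)
Complexity: O(n)


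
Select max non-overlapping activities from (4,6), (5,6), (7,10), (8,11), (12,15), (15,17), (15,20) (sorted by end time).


Greedy: pick earliest-ending, then skip overlaps.
Selected (4 activities): [(4, 6), (7, 10), (12, 15), (15, 17)]


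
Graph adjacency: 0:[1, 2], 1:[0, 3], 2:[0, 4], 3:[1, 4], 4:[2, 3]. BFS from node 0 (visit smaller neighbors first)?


BFS queue: start with [0]
Visit order: [0, 1, 2, 3, 4]


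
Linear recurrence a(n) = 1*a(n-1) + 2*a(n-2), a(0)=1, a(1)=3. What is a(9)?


Build bottom-up:
...a(7)=171, a(8)=341, a(9)=1*341+2*171=683


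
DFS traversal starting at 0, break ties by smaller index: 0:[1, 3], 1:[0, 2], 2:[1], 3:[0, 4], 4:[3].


DFS stack-based: start with [0]
Visit order: [0, 1, 2, 3, 4]


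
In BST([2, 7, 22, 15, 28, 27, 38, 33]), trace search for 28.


BST root = 2
Search for 28: compare at each node
Path: [2, 7, 22, 28]


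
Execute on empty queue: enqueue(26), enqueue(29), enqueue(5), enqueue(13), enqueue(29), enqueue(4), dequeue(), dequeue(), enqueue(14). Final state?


enqueue(26) -> [26]
enqueue(29) -> [26, 29]
enqueue(5) -> [26, 29, 5]
enqueue(13) -> [26, 29, 5, 13]
enqueue(29) -> [26, 29, 5, 13, 29]
enqueue(4) -> [26, 29, 5, 13, 29, 4]
dequeue() returns 26 -> [29, 5, 13, 29, 4]
dequeue() returns 29 -> [5, 13, 29, 4]
enqueue(14) -> [5, 13, 29, 4, 14]
Final queue (front to back): [5, 13, 29, 4, 14]


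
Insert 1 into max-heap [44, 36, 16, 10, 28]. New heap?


Append 1: [44, 36, 16, 10, 28, 1]
Bubble up: no swaps needed
Result: [44, 36, 16, 10, 28, 1]


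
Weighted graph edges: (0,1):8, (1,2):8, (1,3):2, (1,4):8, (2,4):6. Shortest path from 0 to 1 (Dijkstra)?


Dijkstra from 0:
Distances: {0: 0, 1: 8, 2: 16, 3: 10, 4: 16}
Shortest distance to 1 = 8, path = [0, 1]


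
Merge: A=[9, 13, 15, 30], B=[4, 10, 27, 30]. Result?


Compare heads, take smaller each step.
Merged: [4, 9, 10, 13, 15, 27, 30, 30]


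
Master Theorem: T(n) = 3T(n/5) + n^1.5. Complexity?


a=3, b=5, c=1.5. log_5(3)=0.683 < c=1.5. Case 3: O(n^c) = O(n^1.500)
Complexity: O(n^1.500)


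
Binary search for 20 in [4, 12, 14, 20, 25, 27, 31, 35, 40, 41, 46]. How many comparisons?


Search for 20:
[0,10] mid=5 arr[5]=27
[0,4] mid=2 arr[2]=14
[3,4] mid=3 arr[3]=20
Total: 3 comparisons


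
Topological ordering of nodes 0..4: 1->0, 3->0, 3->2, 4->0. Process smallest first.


Kahn's algorithm, process smallest node first
Order: [1, 3, 2, 4, 0]


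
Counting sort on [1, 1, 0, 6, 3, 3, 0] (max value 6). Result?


Count array: [2, 2, 0, 2, 0, 0, 1]
Reconstruct: [0, 0, 1, 1, 3, 3, 6]


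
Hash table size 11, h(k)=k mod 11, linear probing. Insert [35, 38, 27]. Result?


Insertions: 35->slot 2; 38->slot 5; 27->slot 6
Table: [None, None, 35, None, None, 38, 27, None, None, None, None]


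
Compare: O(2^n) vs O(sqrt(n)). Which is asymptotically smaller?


sublinear grows slower than exponential
O(sqrt(n)) is asymptotically smaller; O(2^n) grows faster


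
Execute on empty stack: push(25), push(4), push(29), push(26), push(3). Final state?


push(25) -> [25]
push(4) -> [25, 4]
push(29) -> [25, 4, 29]
push(26) -> [25, 4, 29, 26]
push(3) -> [25, 4, 29, 26, 3]
Final stack (bottom to top): [25, 4, 29, 26, 3]


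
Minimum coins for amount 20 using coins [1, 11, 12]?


dp[0]=0; dp[i]=1+min(dp[i-c] for c in coins)
...dp[15]=4, dp[16]=5, dp[17]=6, dp[18]=7, dp[19]=8, dp[20]=9
Minimum coins for 20 = 9


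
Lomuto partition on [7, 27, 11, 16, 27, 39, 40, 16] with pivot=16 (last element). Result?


Elements <= 16 go left of pivot.
Result: [7, 11, 16, 16, 27, 39, 40, 27], pivot at index 3


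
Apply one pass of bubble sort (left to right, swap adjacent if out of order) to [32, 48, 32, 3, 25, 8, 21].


After one pass: [32, 32, 3, 25, 8, 21, 48]


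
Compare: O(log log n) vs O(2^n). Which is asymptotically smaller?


double-logarithmic grows slower than exponential
O(log log n) is asymptotically smaller; O(2^n) grows faster


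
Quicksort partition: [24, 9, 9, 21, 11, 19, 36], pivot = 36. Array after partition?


Elements <= 36 go left of pivot.
Result: [24, 9, 9, 21, 11, 19, 36], pivot at index 6


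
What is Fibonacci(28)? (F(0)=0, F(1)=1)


F(n)=F(n-1)+F(n-2)
...F(26)=121393, F(27)=196418, F(28)=317811


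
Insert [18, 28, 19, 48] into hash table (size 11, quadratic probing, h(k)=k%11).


Insertions: 18->slot 7; 28->slot 6; 19->slot 8; 48->slot 4
Table: [None, None, None, None, 48, None, 28, 18, 19, None, None]


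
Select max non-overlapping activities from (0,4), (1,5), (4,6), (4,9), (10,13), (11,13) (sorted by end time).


Greedy: pick earliest-ending, then skip overlaps.
Selected (3 activities): [(0, 4), (4, 6), (10, 13)]


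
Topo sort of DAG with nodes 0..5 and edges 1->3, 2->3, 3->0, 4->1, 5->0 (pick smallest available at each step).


Kahn's algorithm, process smallest node first
Order: [2, 4, 1, 3, 5, 0]


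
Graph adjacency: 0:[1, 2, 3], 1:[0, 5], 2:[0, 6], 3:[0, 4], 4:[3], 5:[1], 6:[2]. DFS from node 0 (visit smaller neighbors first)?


DFS stack-based: start with [0]
Visit order: [0, 1, 5, 2, 6, 3, 4]


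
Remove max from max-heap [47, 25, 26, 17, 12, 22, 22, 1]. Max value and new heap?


Max = 47
Replace root with last, heapify down
Resulting heap: [26, 25, 22, 17, 12, 1, 22]


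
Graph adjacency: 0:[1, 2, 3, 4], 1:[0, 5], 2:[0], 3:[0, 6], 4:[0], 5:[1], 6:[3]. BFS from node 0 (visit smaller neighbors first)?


BFS queue: start with [0]
Visit order: [0, 1, 2, 3, 4, 5, 6]


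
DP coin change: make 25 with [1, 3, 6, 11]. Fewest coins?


dp[0]=0; dp[i]=1+min(dp[i-c] for c in coins)
...dp[20]=3, dp[21]=4, dp[22]=2, dp[23]=3, dp[24]=4, dp[25]=3
Minimum coins for 25 = 3


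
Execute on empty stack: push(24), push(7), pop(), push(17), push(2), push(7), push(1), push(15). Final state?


push(24) -> [24]
push(7) -> [24, 7]
pop() returns 7 -> [24]
push(17) -> [24, 17]
push(2) -> [24, 17, 2]
push(7) -> [24, 17, 2, 7]
push(1) -> [24, 17, 2, 7, 1]
push(15) -> [24, 17, 2, 7, 1, 15]
Final stack (bottom to top): [24, 17, 2, 7, 1, 15]


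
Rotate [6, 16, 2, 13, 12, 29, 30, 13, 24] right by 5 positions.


Right rotate by 5: [12, 29, 30, 13, 24, 6, 16, 2, 13]


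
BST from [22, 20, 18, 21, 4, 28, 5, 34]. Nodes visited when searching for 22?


BST root = 22
Search for 22: compare at each node
Path: [22]


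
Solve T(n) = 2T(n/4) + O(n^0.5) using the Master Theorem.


a=2, b=4, c=0.5. log_4(2)=0.5 = c=0.5. Case 2: O(n^c log n) = O(sqrt(n) log n)
Complexity: O(sqrt(n) log n)


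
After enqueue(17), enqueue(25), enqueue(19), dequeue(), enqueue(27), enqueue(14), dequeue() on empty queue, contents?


enqueue(17) -> [17]
enqueue(25) -> [17, 25]
enqueue(19) -> [17, 25, 19]
dequeue() returns 17 -> [25, 19]
enqueue(27) -> [25, 19, 27]
enqueue(14) -> [25, 19, 27, 14]
dequeue() returns 25 -> [19, 27, 14]
Final queue (front to back): [19, 27, 14]


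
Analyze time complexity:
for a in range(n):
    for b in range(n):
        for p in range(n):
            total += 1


Per nesting level: O(n) * O(n) * O(n) = O(n^3)
Complexity: O(n^3)


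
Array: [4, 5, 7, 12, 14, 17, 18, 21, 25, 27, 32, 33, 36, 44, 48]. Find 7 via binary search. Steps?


Search for 7:
[0,14] mid=7 arr[7]=21
[0,6] mid=3 arr[3]=12
[0,2] mid=1 arr[1]=5
[2,2] mid=2 arr[2]=7
Total: 4 comparisons


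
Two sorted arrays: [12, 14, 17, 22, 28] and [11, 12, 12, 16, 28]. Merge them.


Compare heads, take smaller each step.
Merged: [11, 12, 12, 12, 14, 16, 17, 22, 28, 28]


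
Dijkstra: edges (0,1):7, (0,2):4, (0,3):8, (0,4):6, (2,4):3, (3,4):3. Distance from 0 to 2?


Dijkstra from 0:
Distances: {0: 0, 1: 7, 2: 4, 3: 8, 4: 6}
Shortest distance to 2 = 4, path = [0, 2]


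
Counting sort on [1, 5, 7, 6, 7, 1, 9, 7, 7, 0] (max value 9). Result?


Count array: [1, 2, 0, 0, 0, 1, 1, 4, 0, 1]
Reconstruct: [0, 1, 1, 5, 6, 7, 7, 7, 7, 9]


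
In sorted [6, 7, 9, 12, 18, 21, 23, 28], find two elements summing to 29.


Two pointers: lo=0, hi=7
Found pair: (6, 23) summing to 29


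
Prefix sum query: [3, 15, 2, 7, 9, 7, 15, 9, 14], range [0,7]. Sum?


Prefix sums: [0, 3, 18, 20, 27, 36, 43, 58, 67, 81]
Sum[0..7] = prefix[8] - prefix[0] = 67 - 0 = 67


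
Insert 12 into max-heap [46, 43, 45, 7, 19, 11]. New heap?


Append 12: [46, 43, 45, 7, 19, 11, 12]
Bubble up: no swaps needed
Result: [46, 43, 45, 7, 19, 11, 12]


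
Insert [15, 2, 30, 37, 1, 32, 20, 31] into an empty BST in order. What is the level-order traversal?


Root = 15; build tree by BST insertion.
Level-Order traversal: [15, 2, 30, 1, 20, 37, 32, 31]


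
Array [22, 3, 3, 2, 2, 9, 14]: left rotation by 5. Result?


Left rotate by 5: [9, 14, 22, 3, 3, 2, 2]


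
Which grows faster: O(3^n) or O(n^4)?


quartic grows slower than exponential (base 3)
O(n^4) is asymptotically smaller; O(3^n) grows faster


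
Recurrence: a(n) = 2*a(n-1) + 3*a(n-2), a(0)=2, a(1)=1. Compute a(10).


Build bottom-up:
...a(8)=4922, a(9)=14761, a(10)=2*14761+3*4922=44288


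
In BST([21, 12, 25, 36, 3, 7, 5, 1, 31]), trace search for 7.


BST root = 21
Search for 7: compare at each node
Path: [21, 12, 3, 7]


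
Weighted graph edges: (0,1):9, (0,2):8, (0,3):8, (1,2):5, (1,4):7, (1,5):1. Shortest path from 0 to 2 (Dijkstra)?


Dijkstra from 0:
Distances: {0: 0, 1: 9, 2: 8, 3: 8, 4: 16, 5: 10}
Shortest distance to 2 = 8, path = [0, 2]


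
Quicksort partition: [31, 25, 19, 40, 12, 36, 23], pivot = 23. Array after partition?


Elements <= 23 go left of pivot.
Result: [19, 12, 23, 40, 25, 36, 31], pivot at index 2


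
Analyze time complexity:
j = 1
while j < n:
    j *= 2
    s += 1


Per nesting level: O(log n) = O(log n)
Complexity: O(log n)


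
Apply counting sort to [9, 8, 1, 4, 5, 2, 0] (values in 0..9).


Count array: [1, 1, 1, 0, 1, 1, 0, 0, 1, 1]
Reconstruct: [0, 1, 2, 4, 5, 8, 9]


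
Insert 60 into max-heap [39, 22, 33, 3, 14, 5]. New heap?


Append 60: [39, 22, 33, 3, 14, 5, 60]
Bubble up: swap idx 6(60) with idx 2(33); swap idx 2(60) with idx 0(39)
Result: [60, 22, 39, 3, 14, 5, 33]


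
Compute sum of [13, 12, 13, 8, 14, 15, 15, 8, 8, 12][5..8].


Prefix sums: [0, 13, 25, 38, 46, 60, 75, 90, 98, 106, 118]
Sum[5..8] = prefix[9] - prefix[5] = 106 - 60 = 46


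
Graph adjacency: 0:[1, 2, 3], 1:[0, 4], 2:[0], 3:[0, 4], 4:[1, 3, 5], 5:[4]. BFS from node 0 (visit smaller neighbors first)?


BFS queue: start with [0]
Visit order: [0, 1, 2, 3, 4, 5]


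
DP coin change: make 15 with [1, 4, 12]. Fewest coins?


dp[0]=0; dp[i]=1+min(dp[i-c] for c in coins)
...dp[10]=4, dp[11]=5, dp[12]=1, dp[13]=2, dp[14]=3, dp[15]=4
Minimum coins for 15 = 4


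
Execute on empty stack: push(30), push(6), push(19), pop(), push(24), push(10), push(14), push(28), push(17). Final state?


push(30) -> [30]
push(6) -> [30, 6]
push(19) -> [30, 6, 19]
pop() returns 19 -> [30, 6]
push(24) -> [30, 6, 24]
push(10) -> [30, 6, 24, 10]
push(14) -> [30, 6, 24, 10, 14]
push(28) -> [30, 6, 24, 10, 14, 28]
push(17) -> [30, 6, 24, 10, 14, 28, 17]
Final stack (bottom to top): [30, 6, 24, 10, 14, 28, 17]


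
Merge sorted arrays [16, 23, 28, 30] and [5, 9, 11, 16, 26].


Compare heads, take smaller each step.
Merged: [5, 9, 11, 16, 16, 23, 26, 28, 30]


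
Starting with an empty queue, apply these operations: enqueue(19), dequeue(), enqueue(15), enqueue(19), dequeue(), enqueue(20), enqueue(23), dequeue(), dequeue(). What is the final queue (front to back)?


enqueue(19) -> [19]
dequeue() returns 19 -> []
enqueue(15) -> [15]
enqueue(19) -> [15, 19]
dequeue() returns 15 -> [19]
enqueue(20) -> [19, 20]
enqueue(23) -> [19, 20, 23]
dequeue() returns 19 -> [20, 23]
dequeue() returns 20 -> [23]
Final queue (front to back): [23]


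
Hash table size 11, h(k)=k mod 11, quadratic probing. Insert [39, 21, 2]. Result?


Insertions: 39->slot 6; 21->slot 10; 2->slot 2
Table: [None, None, 2, None, None, None, 39, None, None, None, 21]


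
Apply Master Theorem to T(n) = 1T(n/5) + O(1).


a=1, b=5, c=0. log_5(1)=0 = c=0. Case 2: O(n^c log n) = O(log n)
Complexity: O(log n)


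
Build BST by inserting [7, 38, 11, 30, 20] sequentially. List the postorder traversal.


Root = 7; build tree by BST insertion.
Postorder traversal: [20, 30, 11, 38, 7]


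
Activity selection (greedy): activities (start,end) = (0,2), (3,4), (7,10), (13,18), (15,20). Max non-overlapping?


Greedy: pick earliest-ending, then skip overlaps.
Selected (4 activities): [(0, 2), (3, 4), (7, 10), (13, 18)]


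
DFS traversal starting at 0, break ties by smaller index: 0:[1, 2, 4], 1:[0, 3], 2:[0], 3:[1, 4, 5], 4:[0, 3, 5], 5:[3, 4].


DFS stack-based: start with [0]
Visit order: [0, 1, 3, 4, 5, 2]


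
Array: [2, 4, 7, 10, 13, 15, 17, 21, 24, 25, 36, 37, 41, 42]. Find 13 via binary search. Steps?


Search for 13:
[0,13] mid=6 arr[6]=17
[0,5] mid=2 arr[2]=7
[3,5] mid=4 arr[4]=13
Total: 3 comparisons


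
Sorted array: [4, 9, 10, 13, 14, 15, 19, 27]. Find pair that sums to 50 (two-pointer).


Two pointers: lo=0, hi=7
No pair sums to 50


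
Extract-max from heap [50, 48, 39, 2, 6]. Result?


Max = 50
Replace root with last, heapify down
Resulting heap: [48, 6, 39, 2]


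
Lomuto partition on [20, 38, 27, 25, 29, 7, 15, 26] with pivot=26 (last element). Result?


Elements <= 26 go left of pivot.
Result: [20, 25, 7, 15, 26, 27, 38, 29], pivot at index 4


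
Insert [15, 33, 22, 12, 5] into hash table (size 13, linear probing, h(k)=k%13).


Insertions: 15->slot 2; 33->slot 7; 22->slot 9; 12->slot 12; 5->slot 5
Table: [None, None, 15, None, None, 5, None, 33, None, 22, None, None, 12]


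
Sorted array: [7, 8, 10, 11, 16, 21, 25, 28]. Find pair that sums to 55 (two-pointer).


Two pointers: lo=0, hi=7
No pair sums to 55


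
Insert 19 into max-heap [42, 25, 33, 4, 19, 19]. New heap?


Append 19: [42, 25, 33, 4, 19, 19, 19]
Bubble up: no swaps needed
Result: [42, 25, 33, 4, 19, 19, 19]


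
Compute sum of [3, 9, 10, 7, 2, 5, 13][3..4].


Prefix sums: [0, 3, 12, 22, 29, 31, 36, 49]
Sum[3..4] = prefix[5] - prefix[3] = 31 - 22 = 9


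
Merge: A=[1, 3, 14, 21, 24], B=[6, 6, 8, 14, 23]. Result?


Compare heads, take smaller each step.
Merged: [1, 3, 6, 6, 8, 14, 14, 21, 23, 24]
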